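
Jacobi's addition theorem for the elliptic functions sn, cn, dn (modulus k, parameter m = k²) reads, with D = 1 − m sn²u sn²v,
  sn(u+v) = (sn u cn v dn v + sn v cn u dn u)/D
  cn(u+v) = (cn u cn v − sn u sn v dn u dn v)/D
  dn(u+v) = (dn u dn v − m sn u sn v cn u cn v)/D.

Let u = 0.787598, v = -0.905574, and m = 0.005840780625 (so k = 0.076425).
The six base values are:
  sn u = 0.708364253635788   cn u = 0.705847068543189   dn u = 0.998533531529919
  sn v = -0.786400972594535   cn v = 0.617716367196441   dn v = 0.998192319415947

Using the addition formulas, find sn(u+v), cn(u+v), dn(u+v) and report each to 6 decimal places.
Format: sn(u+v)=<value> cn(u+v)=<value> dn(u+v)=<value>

m = k² = 0.005840780625
D = 1 − m·sn²u·sn²v = 0.9981875240481702
sn(u+v) = (sn u·cn v·dn v + sn v·cn u·dn u)/D = -0.1174876057353631/0.9981875240481702 = -0.1177009358511011
cn(u+v) = (cn u·cn v − sn u·sn v·dn u·dn v)/D = 0.9912492096662616/0.9981875240481702 = 0.9930490872558994
dn(u+v) = (dn u·dn v − m·sn u·sn v·cn u·cn v)/D = 0.9981471389024654/0.9981875240481702 = 0.999959541524281

sn(u+v)=-0.117701 cn(u+v)=0.993049 dn(u+v)=0.999960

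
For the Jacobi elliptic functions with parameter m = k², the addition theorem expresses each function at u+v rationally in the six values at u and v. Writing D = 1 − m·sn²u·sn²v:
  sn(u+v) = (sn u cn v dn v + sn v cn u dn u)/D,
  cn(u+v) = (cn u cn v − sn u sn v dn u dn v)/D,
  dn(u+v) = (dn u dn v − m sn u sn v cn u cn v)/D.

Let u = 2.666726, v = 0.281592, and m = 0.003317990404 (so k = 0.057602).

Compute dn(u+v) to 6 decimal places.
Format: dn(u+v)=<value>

dn(u+v)=0.999937

sn u = 0.4594891603128619, cn u = -0.8881833772115875, dn u = 0.999649674500495
sn v = 0.2778736234418893, cn v = 0.9606176395399343, dn v = 0.9998718945527155
m = k² = 0.003317990404
D = 1 − m·sn²u·sn²v = 0.9999459095847873
dn(u+v) = (dn u·dn v − m·sn u·sn v·cn u·cn v)/D = 0.9998830661701559/0.9999459095847873 = 0.9999371531859584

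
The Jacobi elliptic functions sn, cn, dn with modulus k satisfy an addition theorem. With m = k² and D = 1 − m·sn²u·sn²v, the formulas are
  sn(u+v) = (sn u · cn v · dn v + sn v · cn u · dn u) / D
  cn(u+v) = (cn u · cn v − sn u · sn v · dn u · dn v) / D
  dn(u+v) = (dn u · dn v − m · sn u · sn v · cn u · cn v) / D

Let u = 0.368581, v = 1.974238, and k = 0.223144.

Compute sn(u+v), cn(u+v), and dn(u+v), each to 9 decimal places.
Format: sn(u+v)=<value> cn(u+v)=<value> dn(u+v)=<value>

sn u = 0.3599149397989458, cn u = 0.9329851210547364, dn u = 0.9967697049102177
sn v = 0.9308374283595368, cn v = -0.3654335534197758, dn v = 0.9781902825711062
m = k² = 0.049793244736
D = 1 − m·sn²u·sn²v = 0.9944112092242749
sn(u+v) = (sn u·cn v·dn v + sn v·cn u·dn u)/D = 0.7369956244812277/0.9944112092242749 = 0.7411376879552141
cn(u+v) = (cn u·cn v − sn u·sn v·dn u·dn v)/D = -0.6676010054863681/0.9944112092242749 = -0.6713530572600379
dn(u+v) = (dn u·dn v − m·sn u·sn v·cn u·cn v)/D = 0.9807180161607032/0.9944112092242749 = 0.9862298484404118

sn(u+v)=0.741137688 cn(u+v)=-0.671353057 dn(u+v)=0.986229848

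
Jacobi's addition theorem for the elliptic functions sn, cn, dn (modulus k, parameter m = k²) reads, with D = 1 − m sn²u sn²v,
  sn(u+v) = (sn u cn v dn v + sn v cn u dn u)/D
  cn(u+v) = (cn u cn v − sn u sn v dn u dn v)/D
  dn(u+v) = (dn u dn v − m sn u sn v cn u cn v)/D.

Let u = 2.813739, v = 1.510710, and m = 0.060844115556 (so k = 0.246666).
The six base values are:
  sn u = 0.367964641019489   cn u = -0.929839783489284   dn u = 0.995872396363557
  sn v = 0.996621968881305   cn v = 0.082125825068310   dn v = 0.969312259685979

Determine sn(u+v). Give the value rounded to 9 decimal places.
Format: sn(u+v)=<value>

m = k² = 0.060844115556
D = 1 − m·sn²u·sn²v = 0.9918173934226876
sn(u+v) = (sn u·cn v·dn v + sn v·cn u·dn u)/D = -0.8935816759630396/0.9918173934226876 = -0.9009538266710126

sn(u+v)=-0.900953827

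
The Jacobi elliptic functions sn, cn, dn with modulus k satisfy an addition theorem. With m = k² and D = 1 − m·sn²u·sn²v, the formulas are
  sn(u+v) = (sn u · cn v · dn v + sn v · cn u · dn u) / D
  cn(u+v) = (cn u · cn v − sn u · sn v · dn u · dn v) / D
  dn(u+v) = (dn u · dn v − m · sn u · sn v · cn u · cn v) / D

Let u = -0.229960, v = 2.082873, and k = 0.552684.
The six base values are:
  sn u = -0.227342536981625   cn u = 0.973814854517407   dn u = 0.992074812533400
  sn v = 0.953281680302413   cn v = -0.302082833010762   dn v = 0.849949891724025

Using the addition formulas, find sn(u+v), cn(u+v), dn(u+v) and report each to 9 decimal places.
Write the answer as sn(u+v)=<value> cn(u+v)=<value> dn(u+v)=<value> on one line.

m = k² = 0.305459603856
D = 1 − m·sn²u·sn²v = 0.9856531128416059
sn(u+v) = (sn u·cn v·dn v + sn v·cn u·dn u)/D = 0.9793341466319558/0.9856531128416059 = 0.9935890567103951
cn(u+v) = (cn u·cn v − sn u·sn v·dn u·dn v)/D = -0.1114301938210928/0.9856531128416059 = -0.1130521401183863
dn(u+v) = (dn u·dn v − m·sn u·sn v·cn u·cn v)/D = 0.8237397446051002/0.9856531128416059 = 0.8357298666975091

sn(u+v)=0.993589057 cn(u+v)=-0.113052140 dn(u+v)=0.835729867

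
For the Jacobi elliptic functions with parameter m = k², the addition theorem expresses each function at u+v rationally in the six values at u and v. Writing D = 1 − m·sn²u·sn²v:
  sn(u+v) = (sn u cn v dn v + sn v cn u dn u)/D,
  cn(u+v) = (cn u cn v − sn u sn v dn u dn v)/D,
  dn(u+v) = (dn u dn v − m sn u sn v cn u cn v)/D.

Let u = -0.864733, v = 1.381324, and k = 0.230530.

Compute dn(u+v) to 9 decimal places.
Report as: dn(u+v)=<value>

dn(u+v)=0.993523006

sn u = -0.757717211798619, cn u = 0.6525830421824695, dn u = 0.9846258697021763
sn v = 0.9789821009317401, cn v = 0.2039461842135718, dn v = 0.9742003882407972
m = k² = 0.0531440809
D = 1 − m·sn²u·sn²v = 0.970757216523891
dn(u+v) = (dn u·dn v − m·sn u·sn v·cn u·cn v)/D = 0.9644696279782594/0.970757216523891 = 0.9935230061249028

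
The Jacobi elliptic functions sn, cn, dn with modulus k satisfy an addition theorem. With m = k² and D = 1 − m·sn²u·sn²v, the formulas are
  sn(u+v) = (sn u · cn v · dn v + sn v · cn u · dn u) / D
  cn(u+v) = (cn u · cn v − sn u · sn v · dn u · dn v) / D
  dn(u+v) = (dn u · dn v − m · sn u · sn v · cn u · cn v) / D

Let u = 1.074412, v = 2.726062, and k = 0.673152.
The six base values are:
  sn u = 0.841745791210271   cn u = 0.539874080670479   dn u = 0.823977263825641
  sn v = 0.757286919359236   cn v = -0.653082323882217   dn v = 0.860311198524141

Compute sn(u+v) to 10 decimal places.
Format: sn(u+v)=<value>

m = k² = 0.453133615104
D = 1 − m·sn²u·sn²v = 0.8158765522043679
sn(u+v) = (sn u·cn v·dn v + sn v·cn u·dn u)/D = -0.1360637527741414/0.8158765522043679 = -0.1667700247133208

sn(u+v)=-0.1667700247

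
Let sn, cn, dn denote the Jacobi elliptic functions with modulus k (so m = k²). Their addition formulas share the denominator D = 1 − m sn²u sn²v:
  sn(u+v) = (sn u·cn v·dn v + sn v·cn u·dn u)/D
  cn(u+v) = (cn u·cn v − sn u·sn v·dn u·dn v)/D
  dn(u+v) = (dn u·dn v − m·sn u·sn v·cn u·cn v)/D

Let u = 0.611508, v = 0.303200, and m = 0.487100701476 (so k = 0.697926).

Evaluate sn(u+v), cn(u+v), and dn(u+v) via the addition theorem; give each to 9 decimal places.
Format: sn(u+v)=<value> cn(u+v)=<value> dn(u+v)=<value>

sn(u+v)=0.759531849 cn(u+v)=0.650470114 dn(u+v)=0.847936993

sn u = 0.5600066819226486, cn u = 0.8284880905613463, dn u = 0.9204572638932586
sn v = 0.2964591445539704, cn v = 0.9550455358831473, dn v = 0.9783607114293025
m = k² = 0.487100701476
D = 1 − m·sn²u·sn²v = 0.9865743637874509
sn(u+v) = (sn u·cn v·dn v + sn v·cn u·dn u)/D = 0.7493346510617881/0.9865743637874509 = 0.7595318493631829
cn(u+v) = (cn u·cn v − sn u·sn v·dn u·dn v)/D = 0.641737139334106/0.9865743637874509 = 0.6504701144579536
dn(u+v) = (dn u·dn v − m·sn u·sn v·cn u·cn v)/D = 0.8365528990864433/0.9865743637874509 = 0.8479369926813459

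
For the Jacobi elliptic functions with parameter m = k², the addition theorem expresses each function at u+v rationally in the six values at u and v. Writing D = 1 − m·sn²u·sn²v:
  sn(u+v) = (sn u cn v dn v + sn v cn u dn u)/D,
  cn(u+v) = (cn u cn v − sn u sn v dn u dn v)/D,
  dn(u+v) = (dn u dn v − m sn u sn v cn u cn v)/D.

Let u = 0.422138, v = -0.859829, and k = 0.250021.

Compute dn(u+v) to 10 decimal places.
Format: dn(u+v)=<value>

dn(u+v)=0.9943894624

sn u = 0.4090220382660492, cn u = 0.9125245049929819, dn u = 0.9947572839892766
sn v = -0.7539964604999456, cn v = 0.6568784800505753, dn v = 0.9820703202848706
m = k² = 0.062510500441
D = 1 − m·sn²u·sn²v = 0.9940545462199785
dn(u+v) = (dn u·dn v − m·sn u·sn v·cn u·cn v)/D = 0.9884773657731178/0.9940545462199785 = 0.9943894623609252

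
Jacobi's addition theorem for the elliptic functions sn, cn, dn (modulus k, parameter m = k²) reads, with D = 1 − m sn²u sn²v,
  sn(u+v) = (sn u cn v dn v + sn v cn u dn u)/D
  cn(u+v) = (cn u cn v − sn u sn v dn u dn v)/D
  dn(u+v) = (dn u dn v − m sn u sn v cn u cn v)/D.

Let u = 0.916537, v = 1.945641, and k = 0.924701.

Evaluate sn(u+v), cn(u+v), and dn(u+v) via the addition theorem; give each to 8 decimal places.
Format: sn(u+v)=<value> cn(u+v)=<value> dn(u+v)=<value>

sn u = 0.73465404748795, cn u = 0.6784419138803063, dn u = 0.733827981340972
sn v = 0.9838234805874473, cn v = 0.1791406124942097, dn v = 0.415172832944849
m = k² = 0.855071939401
D = 1 − m·sn²u·sn²v = 0.5533135558794515
sn(u+v) = (sn u·cn v·dn v + sn v·cn u·dn u)/D = 0.5444454156366778/0.5533135558794515 = 0.9839726676700005
cn(u+v) = (cn u·cn v − sn u·sn v·dn u·dn v)/D = -0.09866651160433338/0.5533135558794515 = -0.1783193463379189
dn(u+v) = (dn u·dn v − m·sn u·sn v·cn u·cn v)/D = 0.2295534223546651/0.5533135558794515 = 0.414870411027264

sn(u+v)=0.98397267 cn(u+v)=-0.17831935 dn(u+v)=0.41487041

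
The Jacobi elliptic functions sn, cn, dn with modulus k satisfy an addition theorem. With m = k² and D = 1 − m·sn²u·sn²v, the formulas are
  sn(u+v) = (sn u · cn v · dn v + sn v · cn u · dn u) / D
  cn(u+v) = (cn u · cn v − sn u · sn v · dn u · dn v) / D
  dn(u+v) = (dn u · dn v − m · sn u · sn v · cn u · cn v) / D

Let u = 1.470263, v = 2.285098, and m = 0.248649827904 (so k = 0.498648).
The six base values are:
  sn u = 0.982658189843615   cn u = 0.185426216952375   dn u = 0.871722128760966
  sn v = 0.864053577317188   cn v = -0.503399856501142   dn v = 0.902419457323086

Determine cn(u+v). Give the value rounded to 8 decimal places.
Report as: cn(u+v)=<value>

cn(u+v)=-0.92753874

m = k² = 0.248649827904
D = 1 − m·sn²u·sn²v = 0.8207436850051342
cn(u+v) = (cn u·cn v − sn u·sn v·dn u·dn v)/D = -0.7612715653299504/0.8207436850051342 = -0.927538742287354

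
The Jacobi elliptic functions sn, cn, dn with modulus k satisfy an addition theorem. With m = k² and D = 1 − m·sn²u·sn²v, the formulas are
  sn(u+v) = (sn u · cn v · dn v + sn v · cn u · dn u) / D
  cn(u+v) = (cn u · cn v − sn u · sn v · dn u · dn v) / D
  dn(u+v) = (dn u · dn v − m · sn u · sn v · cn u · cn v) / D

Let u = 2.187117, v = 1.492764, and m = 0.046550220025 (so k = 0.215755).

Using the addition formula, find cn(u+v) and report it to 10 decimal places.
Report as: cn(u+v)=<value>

sn u = 0.8337216062641704, cn u = -0.552185008170533, dn u = 0.9836886334850337
sn v = 0.995534981370953, cn v = 0.09439333062635438, dn v = 0.9766598932744149
m = k² = 0.046550220025
D = 1 − m·sn²u·sn²v = 0.9679316288620243
cn(u+v) = (cn u·cn v − sn u·sn v·dn u·dn v)/D = -0.849526909851221/0.9679316288620243 = -0.8776724352421368

cn(u+v)=-0.8776724352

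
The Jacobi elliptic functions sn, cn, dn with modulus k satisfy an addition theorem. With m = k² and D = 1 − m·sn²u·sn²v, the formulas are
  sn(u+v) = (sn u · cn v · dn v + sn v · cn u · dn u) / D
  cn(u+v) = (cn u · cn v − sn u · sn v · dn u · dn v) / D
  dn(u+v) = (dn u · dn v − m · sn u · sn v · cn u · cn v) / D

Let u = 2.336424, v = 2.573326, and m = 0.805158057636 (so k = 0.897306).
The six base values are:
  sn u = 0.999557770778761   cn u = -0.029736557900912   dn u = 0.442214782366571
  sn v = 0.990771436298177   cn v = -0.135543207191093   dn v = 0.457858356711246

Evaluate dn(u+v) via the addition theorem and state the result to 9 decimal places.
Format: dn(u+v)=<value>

dn(u+v)=0.947343910

m = k² = 0.805158057636
D = 1 − m·sn²u·sn²v = 0.2103331658794085
dn(u+v) = (dn u·dn v − m·sn u·sn v·cn u·cn v)/D = 0.1992578438177202/0.2103331658794085 = 0.9473439102417247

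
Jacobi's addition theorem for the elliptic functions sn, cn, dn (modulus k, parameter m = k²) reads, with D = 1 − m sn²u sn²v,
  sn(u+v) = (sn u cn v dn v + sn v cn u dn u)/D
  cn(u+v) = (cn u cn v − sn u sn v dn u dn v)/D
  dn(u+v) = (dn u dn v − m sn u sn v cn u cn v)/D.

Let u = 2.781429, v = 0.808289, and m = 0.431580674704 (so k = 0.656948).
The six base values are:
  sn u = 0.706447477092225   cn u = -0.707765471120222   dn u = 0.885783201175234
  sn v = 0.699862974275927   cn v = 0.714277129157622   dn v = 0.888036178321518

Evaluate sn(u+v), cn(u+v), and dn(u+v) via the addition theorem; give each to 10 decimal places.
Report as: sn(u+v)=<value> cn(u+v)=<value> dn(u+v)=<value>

sn(u+v)=0.0104411073 cn(u+v)=-0.9999454902 dn(u+v)=0.9999764750

m = k² = 0.431580674704
D = 1 − m·sn²u·sn²v = 0.894501136101581
sn(u+v) = (sn u·cn v·dn v + sn v·cn u·dn u)/D = 0.009339582309808062/0.894501136101581 = 0.01044110726400178
cn(u+v) = (cn u·cn v − sn u·sn v·dn u·dn v)/D = -0.8944523769823061/0.894501136101581 = -0.9999454901538891
dn(u+v) = (dn u·dn v − m·sn u·sn v·cn u·cn v)/D = 0.8944800929340046/0.894501136101581 = 0.9999764749683068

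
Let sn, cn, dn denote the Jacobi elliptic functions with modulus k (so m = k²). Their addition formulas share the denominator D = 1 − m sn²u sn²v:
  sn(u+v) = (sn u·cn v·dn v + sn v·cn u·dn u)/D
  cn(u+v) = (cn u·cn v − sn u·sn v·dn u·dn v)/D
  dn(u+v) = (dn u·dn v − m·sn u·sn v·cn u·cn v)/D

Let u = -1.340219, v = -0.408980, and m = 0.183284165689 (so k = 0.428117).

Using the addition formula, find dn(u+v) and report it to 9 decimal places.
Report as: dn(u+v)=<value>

dn(u+v)=0.904515238

sn u = -0.9605166283353609, cn u = 0.278222584797263, dn u = 0.9115390609174271
sn v = -0.395821086770262, cn v = 0.9183276470127689, dn v = 0.9855374552194027
m = k² = 0.183284165689
D = 1 − m·sn²u·sn²v = 0.9735069123621302
dn(u+v) = (dn u·dn v − m·sn u·sn v·cn u·cn v)/D = 0.8805518365672493/0.9735069123621302 = 0.904515238038389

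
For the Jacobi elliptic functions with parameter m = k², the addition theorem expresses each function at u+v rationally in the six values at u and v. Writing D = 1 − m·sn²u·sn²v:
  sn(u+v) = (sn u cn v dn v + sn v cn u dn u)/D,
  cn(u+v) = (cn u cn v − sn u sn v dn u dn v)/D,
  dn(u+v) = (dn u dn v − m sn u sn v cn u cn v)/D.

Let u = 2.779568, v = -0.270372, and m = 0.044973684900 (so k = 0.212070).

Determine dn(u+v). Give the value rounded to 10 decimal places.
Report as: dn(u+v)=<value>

dn(u+v)=0.9913657666

sn u = 0.3874010232274203, cn u = -0.9219113011577349, dn u = 0.9966194707522754
sn v = -0.2669492677457617, cn v = 0.9637105833443989, dn v = 0.998396258629097
m = k² = 0.0449736849
D = 1 − m·sn²u·sn²v = 0.99951900842707
dn(u+v) = (dn u·dn v − m·sn u·sn v·cn u·cn v)/D = 0.9908889280033506/0.99951900842707 = 0.9913657665827682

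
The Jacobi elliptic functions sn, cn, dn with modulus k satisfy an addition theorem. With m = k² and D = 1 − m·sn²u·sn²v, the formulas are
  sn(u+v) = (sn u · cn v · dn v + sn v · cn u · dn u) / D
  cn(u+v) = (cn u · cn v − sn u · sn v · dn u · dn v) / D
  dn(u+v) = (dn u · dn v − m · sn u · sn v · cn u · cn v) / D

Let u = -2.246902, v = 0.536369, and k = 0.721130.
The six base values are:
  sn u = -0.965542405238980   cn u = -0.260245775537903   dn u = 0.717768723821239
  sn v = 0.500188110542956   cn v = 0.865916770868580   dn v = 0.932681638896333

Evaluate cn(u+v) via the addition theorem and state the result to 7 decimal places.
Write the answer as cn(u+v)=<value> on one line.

m = k² = 0.5200284769
D = 1 − m·sn²u·sn²v = 0.8787067705615526
cn(u+v) = (cn u·cn v − sn u·sn v·dn u·dn v)/D = 0.097961451135103/0.8787067705615526 = 0.1114836648777601

cn(u+v)=0.1114837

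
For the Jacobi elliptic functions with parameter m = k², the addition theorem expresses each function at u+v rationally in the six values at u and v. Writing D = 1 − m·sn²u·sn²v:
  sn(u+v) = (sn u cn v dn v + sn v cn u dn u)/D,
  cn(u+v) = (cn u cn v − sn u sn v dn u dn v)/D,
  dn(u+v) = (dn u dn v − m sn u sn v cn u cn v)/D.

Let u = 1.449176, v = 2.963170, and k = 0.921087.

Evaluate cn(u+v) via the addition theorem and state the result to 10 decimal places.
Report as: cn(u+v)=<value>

sn u = 0.9174003317881439, cn u = 0.39796561564412, dn u = 0.5347575826239636
sn v = 0.9722384282443499, cn v = -0.2339923901432612, dn v = 0.4450289613624714
m = k² = 0.848401261569
D = 1 − m·sn²u·sn²v = 0.3250607928985204
cn(u+v) = (cn u·cn v − sn u·sn v·dn u·dn v)/D = -0.3053851981923194/0.3250607928985204 = -0.93947103084701

cn(u+v)=-0.9394710308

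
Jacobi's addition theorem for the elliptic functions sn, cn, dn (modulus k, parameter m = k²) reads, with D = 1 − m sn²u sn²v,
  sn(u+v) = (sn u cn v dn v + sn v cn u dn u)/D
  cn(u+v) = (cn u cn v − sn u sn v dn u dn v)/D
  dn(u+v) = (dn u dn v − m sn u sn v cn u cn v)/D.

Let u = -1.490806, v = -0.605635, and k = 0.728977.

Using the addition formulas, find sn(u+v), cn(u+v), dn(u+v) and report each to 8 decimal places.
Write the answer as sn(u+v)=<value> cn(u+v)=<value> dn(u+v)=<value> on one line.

sn u = -0.9634710204470151, cn u = 0.2678126075426385, dn u = 0.7118335382582819
sn v = -0.5542653730409783, cn v = 0.8323400124034319, dn v = 0.9147383544341535
m = k² = 0.531407466529
D = 1 − m·sn²u·sn²v = 0.8484554020469539
sn(u+v) = (sn u·cn v·dn v + sn v·cn u·dn u)/D = -0.8392251823304925/0.8484554020469539 = -0.9891211492151587
cn(u+v) = (cn u·cn v − sn u·sn v·dn u·dn v)/D = -0.1248105067893316/0.8484554020469539 = -0.1471032024644054
dn(u+v) = (dn u·dn v − m·sn u·sn v·cn u·cn v)/D = 0.5878833826504816/0.8484554020469539 = 0.6928866045665744

sn(u+v)=-0.98912115 cn(u+v)=-0.14710320 dn(u+v)=0.69288660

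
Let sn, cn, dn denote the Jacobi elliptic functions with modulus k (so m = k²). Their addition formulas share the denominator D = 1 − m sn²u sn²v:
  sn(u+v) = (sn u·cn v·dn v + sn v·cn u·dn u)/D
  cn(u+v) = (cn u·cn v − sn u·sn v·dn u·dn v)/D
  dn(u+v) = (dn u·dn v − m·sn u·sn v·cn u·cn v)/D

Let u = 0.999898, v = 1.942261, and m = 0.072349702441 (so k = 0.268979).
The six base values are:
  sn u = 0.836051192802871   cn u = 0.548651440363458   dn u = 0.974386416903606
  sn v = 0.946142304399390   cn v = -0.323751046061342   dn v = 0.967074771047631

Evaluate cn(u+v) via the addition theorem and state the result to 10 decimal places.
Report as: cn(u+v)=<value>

cn(u+v)=-0.9667779389

m = k² = 0.072349702441
D = 1 − m·sn²u·sn²v = 0.954729487241642
cn(u+v) = (cn u·cn v − sn u·sn v·dn u·dn v)/D = -0.9230114058384235/0.954729487241642 = -0.9667779388538036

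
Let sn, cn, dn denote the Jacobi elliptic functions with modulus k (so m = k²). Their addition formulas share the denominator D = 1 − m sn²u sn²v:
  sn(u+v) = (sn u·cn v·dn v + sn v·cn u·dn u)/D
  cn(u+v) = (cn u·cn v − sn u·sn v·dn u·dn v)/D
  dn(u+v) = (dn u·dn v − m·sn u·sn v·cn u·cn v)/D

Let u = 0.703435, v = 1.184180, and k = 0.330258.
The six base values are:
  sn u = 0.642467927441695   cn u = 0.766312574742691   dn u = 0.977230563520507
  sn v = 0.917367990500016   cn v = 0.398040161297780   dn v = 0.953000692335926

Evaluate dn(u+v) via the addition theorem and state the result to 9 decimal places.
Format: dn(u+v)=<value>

dn(u+v)=0.947595435

m = k² = 0.109070346564
D = 1 − m·sn²u·sn²v = 0.9621124290978584
dn(u+v) = (dn u·dn v − m·sn u·sn v·cn u·cn v)/D = 0.911693346039859/0.9621124290978584 = 0.9475954352805984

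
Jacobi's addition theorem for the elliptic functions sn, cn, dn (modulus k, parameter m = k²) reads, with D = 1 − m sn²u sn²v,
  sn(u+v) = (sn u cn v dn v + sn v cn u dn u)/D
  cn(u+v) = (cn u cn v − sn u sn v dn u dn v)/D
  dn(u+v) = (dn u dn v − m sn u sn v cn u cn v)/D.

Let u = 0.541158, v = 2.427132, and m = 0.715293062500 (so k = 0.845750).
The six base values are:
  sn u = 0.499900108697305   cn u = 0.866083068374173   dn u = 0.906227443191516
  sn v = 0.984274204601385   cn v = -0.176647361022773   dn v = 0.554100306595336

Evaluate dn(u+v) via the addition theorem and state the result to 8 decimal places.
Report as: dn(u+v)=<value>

dn(u+v)=0.67243469

m = k² = 0.7152930625
D = 1 − m·sn²u·sn²v = 0.8268260024883316
dn(u+v) = (dn u·dn v − m·sn u·sn v·cn u·cn v)/D = 0.5559864829265501/0.8268260024883316 = 0.6724346854759158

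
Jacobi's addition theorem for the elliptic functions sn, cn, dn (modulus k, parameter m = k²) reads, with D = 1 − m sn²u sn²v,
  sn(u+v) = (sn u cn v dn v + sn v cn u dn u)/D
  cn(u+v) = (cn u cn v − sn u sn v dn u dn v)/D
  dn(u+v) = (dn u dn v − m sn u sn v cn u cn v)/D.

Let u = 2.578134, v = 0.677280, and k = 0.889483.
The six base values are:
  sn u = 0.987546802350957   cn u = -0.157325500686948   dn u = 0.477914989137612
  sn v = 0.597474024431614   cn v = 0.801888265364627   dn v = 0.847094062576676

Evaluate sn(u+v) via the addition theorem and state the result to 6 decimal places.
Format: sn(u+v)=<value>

m = k² = 0.791180007289
D = 1 − m·sn²u·sn²v = 0.7245589050488065
sn(u+v) = (sn u·cn v·dn v + sn v·cn u·dn u)/D = 0.6258926398647031/0.7245589050488065 = 0.8638257504026436

sn(u+v)=0.863826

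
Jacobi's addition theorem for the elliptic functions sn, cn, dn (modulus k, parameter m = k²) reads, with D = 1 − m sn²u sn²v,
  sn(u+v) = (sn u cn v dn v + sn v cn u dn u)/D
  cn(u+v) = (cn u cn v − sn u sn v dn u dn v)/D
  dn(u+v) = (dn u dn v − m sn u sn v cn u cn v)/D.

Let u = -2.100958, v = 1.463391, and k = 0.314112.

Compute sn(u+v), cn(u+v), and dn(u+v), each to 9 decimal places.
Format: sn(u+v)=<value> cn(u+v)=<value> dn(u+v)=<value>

sn u = -0.8933272019115057, cn u = -0.4494068427660619, dn u = 0.959823394983649
sn v = 0.9900762368336354, cn v = 0.1405312963625795, dn v = 0.9504116043266584
m = k² = 0.098666348544
D = 1 − m·sn²u·sn²v = 0.9228159706286387
sn(u+v) = (sn u·cn v·dn v + sn v·cn u·dn u)/D = -0.5463856556434803/0.9228159706286387 = -0.5920851751961691
cn(u+v) = (cn u·cn v − sn u·sn v·dn u·dn v)/D = 0.7436746808614104/0.9228159706286387 = 0.8058753906857572
dn(u+v) = (dn u·dn v − m·sn u·sn v·cn u·cn v)/D = 0.9067159047145815/0.9228159706286387 = 0.9825533297791871

sn(u+v)=-0.592085175 cn(u+v)=0.805875391 dn(u+v)=0.982553330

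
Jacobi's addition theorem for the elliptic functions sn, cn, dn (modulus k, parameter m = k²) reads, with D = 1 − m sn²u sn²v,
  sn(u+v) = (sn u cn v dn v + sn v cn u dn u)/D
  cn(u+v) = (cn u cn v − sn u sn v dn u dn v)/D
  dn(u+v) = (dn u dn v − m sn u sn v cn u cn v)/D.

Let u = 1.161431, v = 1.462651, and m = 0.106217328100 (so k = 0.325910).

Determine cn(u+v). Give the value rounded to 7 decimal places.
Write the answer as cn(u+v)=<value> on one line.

sn u = 0.9087562594052593, cn u = 0.4173272828269931, dn u = 0.9551343888034469
sn v = 0.989609795954106, cn v = 0.1437791770447746, dn v = 0.9465613791457682
m = k² = 0.1062173281
D = 1 − m·sn²u·sn²v = 0.9140950529854703
cn(u+v) = (cn u·cn v − sn u·sn v·dn u·dn v)/D = -0.7530608977907344/0.9140950529854703 = -0.8238321554538644

cn(u+v)=-0.8238322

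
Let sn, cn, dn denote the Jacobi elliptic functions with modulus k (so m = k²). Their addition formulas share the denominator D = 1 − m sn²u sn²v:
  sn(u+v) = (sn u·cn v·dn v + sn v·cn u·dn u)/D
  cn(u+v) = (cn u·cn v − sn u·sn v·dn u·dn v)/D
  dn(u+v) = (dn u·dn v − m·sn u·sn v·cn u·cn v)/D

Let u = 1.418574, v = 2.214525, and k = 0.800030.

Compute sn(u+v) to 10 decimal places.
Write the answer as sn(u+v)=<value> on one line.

sn u = 0.9365454166990551, cn u = 0.3505462629382794, dn u = 0.6622709523705144
sn v = 0.9912792921577449, cn v = -0.1317777103278097, dn v = 0.6091524162426507
m = k² = 0.6400480009
D = 1 − m·sn²u·sn²v = 0.4483516813583577
sn(u+v) = (sn u·cn v·dn v + sn v·cn u·dn u)/D = 0.1549529982110427/0.4483516813583577 = 0.345605926449492

sn(u+v)=0.3456059264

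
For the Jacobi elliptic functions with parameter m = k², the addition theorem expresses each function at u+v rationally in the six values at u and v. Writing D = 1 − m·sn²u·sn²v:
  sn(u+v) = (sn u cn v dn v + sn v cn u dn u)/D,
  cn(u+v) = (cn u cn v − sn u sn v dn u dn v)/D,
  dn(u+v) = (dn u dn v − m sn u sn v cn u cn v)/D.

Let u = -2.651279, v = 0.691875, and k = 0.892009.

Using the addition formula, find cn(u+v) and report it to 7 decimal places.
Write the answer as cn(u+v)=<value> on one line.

cn(u+v)=0.1312781

sn u = -0.9826667476159132, cn u = -0.1853808596645381, dn u = 0.4813152137191721
sn v = 0.6071349791921605, cn v = 0.7945987144724907, dn v = 0.8406557444134134
m = k² = 0.795680056081
D = 1 − m·sn²u·sn²v = 0.7167815754287327
cn(u+v) = (cn u·cn v − sn u·sn v·dn u·dn v)/D = 0.09409773205010747/0.7167815754287327 = 0.1312781121554698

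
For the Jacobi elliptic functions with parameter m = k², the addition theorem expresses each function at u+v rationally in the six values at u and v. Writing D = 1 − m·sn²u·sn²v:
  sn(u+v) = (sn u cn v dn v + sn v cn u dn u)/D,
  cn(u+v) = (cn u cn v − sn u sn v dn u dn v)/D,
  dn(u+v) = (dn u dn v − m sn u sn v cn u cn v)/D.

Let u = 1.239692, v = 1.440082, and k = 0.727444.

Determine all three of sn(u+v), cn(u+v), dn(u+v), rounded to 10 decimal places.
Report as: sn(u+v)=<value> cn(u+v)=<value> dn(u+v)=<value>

sn u = 0.8984848598422618, cn u = 0.4390045063939903, dn u = 0.7568423957922579
sn v = 0.9533464790905297, cn v = 0.3018782715030849, dn v = 0.7204506809365048
m = k² = 0.529174773136
D = 1 − m·sn²u·sn²v = 0.6117404088838369
sn(u+v) = (sn u·cn v·dn v + sn v·cn u·dn u)/D = 0.5121662933307913/0.6117404088838369 = 0.8372281541205925
cn(u+v) = (cn u·cn v − sn u·sn v·dn u·dn v)/D = -0.3345325333015637/0.6117404088838369 = -0.5468537445678007
dn(u+v) = (dn u·dn v − m·sn u·sn v·cn u·cn v)/D = 0.4851970850135344/0.6117404088838369 = 0.7931421203624758

sn(u+v)=0.8372281541 cn(u+v)=-0.5468537446 dn(u+v)=0.7931421204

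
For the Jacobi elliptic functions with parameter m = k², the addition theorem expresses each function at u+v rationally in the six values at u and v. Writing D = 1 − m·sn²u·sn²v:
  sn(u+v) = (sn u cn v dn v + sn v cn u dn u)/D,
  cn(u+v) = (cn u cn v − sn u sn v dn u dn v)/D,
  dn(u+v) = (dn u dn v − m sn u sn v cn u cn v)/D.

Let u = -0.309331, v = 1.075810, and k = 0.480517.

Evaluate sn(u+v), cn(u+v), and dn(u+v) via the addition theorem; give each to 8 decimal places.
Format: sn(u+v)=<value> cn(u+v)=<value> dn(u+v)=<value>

sn(u+v)=0.68246724 cn(u+v)=0.73091618 dn(u+v)=0.94469956

sn u = -0.3033579516965377, cn u = 0.9528766725775593, dn u = 0.989318704886803
sn v = 0.8613530863428467, cn v = 0.5080067525610782, dn v = 0.9103247188301975
m = k² = 0.230896587289
D = 1 − m·sn²u·sn²v = 0.9842351185629478
sn(u+v) = (sn u·cn v·dn v + sn v·cn u·dn u)/D = 0.6717082284738594/0.9842351185629478 = 0.6824672436547483
cn(u+v) = (cn u·cn v − sn u·sn v·dn u·dn v)/D = 0.7193933725112634/0.9842351185629478 = 0.7309161794202468
dn(u+v) = (dn u·dn v − m·sn u·sn v·cn u·cn v)/D = 0.9298064790507048/0.9842351185629478 = 0.9446995555373876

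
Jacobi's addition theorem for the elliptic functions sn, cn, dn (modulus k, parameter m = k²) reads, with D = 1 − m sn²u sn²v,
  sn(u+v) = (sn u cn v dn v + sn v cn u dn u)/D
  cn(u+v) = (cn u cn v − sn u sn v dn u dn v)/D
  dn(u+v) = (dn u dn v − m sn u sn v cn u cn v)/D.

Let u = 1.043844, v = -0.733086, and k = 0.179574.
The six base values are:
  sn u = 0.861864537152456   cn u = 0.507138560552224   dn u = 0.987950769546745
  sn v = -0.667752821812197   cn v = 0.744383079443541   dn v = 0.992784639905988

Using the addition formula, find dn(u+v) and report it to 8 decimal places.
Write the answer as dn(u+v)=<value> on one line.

m = k² = 0.032246821476
D = 1 − m·sn²u·sn²v = 0.9893193815739578
dn(u+v) = (dn u·dn v − m·sn u·sn v·cn u·cn v)/D = 0.98782826268113/0.9893193815739578 = 0.9984927830985627

dn(u+v)=0.99849278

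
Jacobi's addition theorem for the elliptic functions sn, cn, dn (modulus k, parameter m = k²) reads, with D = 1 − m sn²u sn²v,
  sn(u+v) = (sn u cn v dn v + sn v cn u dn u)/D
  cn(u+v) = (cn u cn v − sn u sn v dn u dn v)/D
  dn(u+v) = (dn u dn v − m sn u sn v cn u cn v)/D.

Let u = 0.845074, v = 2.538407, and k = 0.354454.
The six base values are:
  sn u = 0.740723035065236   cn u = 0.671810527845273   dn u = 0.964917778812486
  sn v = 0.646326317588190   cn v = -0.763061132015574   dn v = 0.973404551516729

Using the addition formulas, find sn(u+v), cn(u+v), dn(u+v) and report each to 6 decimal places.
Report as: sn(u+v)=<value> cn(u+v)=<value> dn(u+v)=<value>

sn(u+v)=-0.135099 cn(u+v)=-0.990832 dn(u+v)=0.998853

m = k² = 0.125637638116
D = 1 − m·sn²u·sn²v = 0.9712038024021921
sn(u+v) = (sn u·cn v·dn v + sn v·cn u·dn u)/D = -0.131208944614167/0.9712038024021921 = -0.135099290478098
cn(u+v) = (cn u·cn v − sn u·sn v·dn u·dn v)/D = -0.9622998694033542/0.9712038024021921 = -0.9908320653432218
dn(u+v) = (dn u·dn v − m·sn u·sn v·cn u·cn v)/D = 0.9700896221303726/0.9712038024021921 = 0.9988527842775495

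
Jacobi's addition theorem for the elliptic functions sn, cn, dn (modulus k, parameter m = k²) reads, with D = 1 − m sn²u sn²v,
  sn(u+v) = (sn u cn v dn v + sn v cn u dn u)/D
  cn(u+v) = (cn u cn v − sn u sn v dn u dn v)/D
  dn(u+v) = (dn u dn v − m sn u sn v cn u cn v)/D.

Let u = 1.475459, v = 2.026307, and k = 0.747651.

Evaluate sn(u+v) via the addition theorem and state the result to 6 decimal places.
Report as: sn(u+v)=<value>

sn(u+v)=0.305577

sn u = 0.9577027946955061, cn u = 0.2877591997355035, dn u = 0.6980721221748602
sn v = 0.9968839121321976, cn v = -0.07888260728452685, dn v = 0.6667055036892778
m = k² = 0.558982017801
D = 1 − m·sn²u·sn²v = 0.4904949167691001
sn(u+v) = (sn u·cn v·dn v + sn v·cn u·dn u)/D = 0.1498837295792333/0.4904949167691001 = 0.3055765196640985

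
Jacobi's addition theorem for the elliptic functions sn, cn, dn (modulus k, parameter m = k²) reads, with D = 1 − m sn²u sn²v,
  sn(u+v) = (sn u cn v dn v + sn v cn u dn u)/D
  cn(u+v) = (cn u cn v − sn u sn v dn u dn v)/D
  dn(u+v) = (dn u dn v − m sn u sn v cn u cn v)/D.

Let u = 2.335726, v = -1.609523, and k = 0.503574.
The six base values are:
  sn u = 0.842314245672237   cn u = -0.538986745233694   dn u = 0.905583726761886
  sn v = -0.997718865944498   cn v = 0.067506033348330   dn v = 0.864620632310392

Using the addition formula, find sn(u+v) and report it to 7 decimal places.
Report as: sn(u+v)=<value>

m = k² = 0.253586773476
D = 1 − m·sn²u·sn²v = 0.8209017846322739
sn(u+v) = (sn u·cn v·dn v + sn v·cn u·dn u)/D = 0.5361476568984346/0.8209017846322739 = 0.6531203451319137

sn(u+v)=0.6531203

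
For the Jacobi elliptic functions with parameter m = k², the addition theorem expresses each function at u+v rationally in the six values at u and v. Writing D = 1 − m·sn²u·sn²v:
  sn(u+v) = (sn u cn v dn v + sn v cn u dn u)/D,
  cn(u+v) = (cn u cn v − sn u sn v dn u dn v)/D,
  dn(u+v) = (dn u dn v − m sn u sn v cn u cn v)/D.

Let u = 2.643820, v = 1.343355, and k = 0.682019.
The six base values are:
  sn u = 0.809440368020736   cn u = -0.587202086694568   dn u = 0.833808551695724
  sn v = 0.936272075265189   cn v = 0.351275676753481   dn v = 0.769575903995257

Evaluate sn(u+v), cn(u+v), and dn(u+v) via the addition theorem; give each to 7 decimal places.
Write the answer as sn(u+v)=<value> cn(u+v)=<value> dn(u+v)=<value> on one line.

sn(u+v)=-0.3269369 cn(u+v)=-0.9450462 dn(u+v)=0.9748237

m = k² = 0.465149916361
D = 1 − m·sn²u·sn²v = 0.7328428465991229
sn(u+v) = (sn u·cn v·dn v + sn v·cn u·dn u)/D = -0.2395933465796325/0.7328428465991229 = -0.3269368701509533
cn(u+v) = (cn u·cn v − sn u·sn v·dn u·dn v)/D = -0.6925703329527462/0.7328428465991229 = -0.9450461803191941
dn(u+v) = (dn u·dn v − m·sn u·sn v·cn u·cn v)/D = 0.7143925531630423/0.7328428465991229 = 0.9748236698745138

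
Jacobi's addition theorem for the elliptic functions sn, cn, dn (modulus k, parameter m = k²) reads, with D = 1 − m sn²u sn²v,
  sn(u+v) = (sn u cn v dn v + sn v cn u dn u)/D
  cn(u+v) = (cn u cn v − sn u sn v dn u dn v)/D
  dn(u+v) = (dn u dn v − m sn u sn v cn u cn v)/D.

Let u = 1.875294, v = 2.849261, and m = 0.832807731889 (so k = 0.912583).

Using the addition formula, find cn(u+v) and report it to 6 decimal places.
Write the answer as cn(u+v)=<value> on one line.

sn u = 0.9809903514287729, cn u = 0.194056513427539, dn u = 0.4455940795366336
sn v = 0.9767258374494385, cn v = -0.2144915813235873, dn v = 0.4533287464276024
m = k² = 0.832807731889
D = 1 − m·sn²u·sn²v = 0.2354259162326771
cn(u+v) = (cn u·cn v − sn u·sn v·dn u·dn v)/D = -0.2351721103393786/0.2354259162326771 = -0.9989219288285674

cn(u+v)=-0.998922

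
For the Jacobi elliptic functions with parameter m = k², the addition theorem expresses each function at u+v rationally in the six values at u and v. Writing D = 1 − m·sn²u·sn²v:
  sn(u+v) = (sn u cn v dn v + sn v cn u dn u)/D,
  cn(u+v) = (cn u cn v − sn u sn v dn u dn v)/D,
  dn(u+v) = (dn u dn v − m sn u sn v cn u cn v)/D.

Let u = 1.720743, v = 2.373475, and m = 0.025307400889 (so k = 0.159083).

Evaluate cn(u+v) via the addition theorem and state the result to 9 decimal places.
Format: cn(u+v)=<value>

sn u = 0.9904800734968258, cn u = -0.1376561804123683, dn u = 0.9875080529896697
sn v = 0.7078563871000397, cn v = -0.706356379769928, dn v = 0.9936395004664681
m = k² = 0.025307400889
D = 1 − m·sn²u·sn²v = 0.98755974333921
cn(u+v) = (cn u·cn v − sn u·sn v·dn u·dn v)/D = -0.5907212494416079/0.98755974333921 = -0.5981625450266103

cn(u+v)=-0.598162545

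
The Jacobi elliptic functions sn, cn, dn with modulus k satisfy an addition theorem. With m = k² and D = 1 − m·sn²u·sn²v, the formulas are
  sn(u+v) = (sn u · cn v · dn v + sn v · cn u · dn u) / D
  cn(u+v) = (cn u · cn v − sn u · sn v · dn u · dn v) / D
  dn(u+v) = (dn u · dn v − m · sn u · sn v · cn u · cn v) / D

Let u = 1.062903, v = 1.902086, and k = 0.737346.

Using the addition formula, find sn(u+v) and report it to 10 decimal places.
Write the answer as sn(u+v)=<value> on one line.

sn(u+v)=0.7015261663

sn u = 0.828684077772275, cn u = 0.5597166240578478, dn u = 0.7916098405691005
sn v = 0.9999810073972765, cn v = -0.006163184625506823, dn v = 0.6755305528627823
m = k² = 0.543679123716
D = 1 − m·sn²u·sn²v = 0.6266603214742494
sn(u+v) = (sn u·cn v·dn v + sn v·cn u·dn u)/D = 0.4396186128821006/0.6266603214742494 = 0.7015261662775714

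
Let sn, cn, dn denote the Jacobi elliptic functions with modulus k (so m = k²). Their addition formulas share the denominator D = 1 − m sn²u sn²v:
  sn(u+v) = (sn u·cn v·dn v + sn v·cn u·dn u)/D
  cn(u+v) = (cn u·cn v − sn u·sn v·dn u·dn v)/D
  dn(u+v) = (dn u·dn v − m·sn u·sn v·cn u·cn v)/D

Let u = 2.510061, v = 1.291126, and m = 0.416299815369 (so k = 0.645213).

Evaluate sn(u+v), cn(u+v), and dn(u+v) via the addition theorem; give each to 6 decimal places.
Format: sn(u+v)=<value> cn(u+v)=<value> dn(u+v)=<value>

sn(u+v)=-0.220603 cn(u+v)=-0.975364 dn(u+v)=0.989818

sn u = 0.842036254691988, cn u = -0.5394209356191967, dn u = 0.8395433287436715
sn v = 0.9261368463687115, cn v = 0.3771876745046392, dn v = 0.8018275281592954
m = k² = 0.416299815369
D = 1 − m·sn²u·sn²v = 0.7468265697297357
sn(u+v) = (sn u·cn v·dn v + sn v·cn u·dn u)/D = -0.1647520540196812/0.7468265697297357 = -0.2206028289530489
cn(u+v) = (cn u·cn v − sn u·sn v·dn u·dn v)/D = -0.7284275433772255/0.7468265697297357 = -0.9753637228531272
dn(u+v) = (dn u·dn v − m·sn u·sn v·cn u·cn v)/D = 0.739222699694507/0.7468265697297357 = 0.989818425932569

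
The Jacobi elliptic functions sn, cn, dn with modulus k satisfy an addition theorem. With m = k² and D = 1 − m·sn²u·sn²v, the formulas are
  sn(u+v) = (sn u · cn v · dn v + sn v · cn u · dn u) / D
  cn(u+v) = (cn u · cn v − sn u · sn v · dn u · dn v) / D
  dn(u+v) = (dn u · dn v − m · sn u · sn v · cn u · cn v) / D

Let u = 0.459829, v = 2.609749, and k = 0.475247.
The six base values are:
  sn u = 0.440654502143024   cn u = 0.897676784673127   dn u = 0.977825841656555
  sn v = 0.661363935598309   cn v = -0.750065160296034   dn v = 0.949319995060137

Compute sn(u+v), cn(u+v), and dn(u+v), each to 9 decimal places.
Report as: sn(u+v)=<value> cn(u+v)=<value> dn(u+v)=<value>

m = k² = 0.225859711009
D = 1 − m·sn²u·sn²v = 0.9808170140195197
sn(u+v) = (sn u·cn v·dn v + sn v·cn u·dn u)/D = 0.2667575964880657/0.9808170140195197 = 0.2719748869311079
cn(u+v) = (cn u·cn v − sn u·sn v·dn u·dn v)/D = -0.9438444785588762/0.9808170140195197 = -0.9623043494024181
dn(u+v) = (dn u·dn v − m·sn u·sn v·cn u·cn v)/D = 0.9725892888812782/0.9808170140195197 = 0.9916113556141088

sn(u+v)=0.271974887 cn(u+v)=-0.962304349 dn(u+v)=0.991611356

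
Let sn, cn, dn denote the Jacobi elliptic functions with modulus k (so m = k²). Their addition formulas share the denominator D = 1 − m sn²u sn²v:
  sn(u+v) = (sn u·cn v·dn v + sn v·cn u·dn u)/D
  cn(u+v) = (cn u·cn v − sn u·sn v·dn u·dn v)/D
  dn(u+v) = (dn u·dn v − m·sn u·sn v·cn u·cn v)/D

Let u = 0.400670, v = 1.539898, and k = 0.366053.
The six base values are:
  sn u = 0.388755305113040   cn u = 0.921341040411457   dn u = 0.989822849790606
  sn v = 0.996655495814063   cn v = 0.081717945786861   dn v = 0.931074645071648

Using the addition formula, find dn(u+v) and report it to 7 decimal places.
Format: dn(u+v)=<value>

m = k² = 0.133994798809
D = 1 − m·sn²u·sn²v = 0.979884504724851
dn(u+v) = (dn u·dn v − m·sn u·sn v·cn u·cn v)/D = 0.9176901248583495/0.979884504724851 = 0.9365288668546039

dn(u+v)=0.9365289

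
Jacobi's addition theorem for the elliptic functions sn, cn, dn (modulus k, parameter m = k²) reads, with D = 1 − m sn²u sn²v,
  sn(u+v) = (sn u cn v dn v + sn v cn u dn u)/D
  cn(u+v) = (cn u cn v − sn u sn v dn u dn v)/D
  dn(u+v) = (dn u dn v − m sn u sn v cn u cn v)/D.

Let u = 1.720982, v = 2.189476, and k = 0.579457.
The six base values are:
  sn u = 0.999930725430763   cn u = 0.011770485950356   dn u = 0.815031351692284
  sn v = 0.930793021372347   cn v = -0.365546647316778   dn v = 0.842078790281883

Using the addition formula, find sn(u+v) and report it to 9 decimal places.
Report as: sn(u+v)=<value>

sn(u+v)=-0.421453636

m = k² = 0.335770414849
D = 1 − m·sn²u·sn²v = 0.7091369920496762
sn(u+v) = (sn u·cn v·dn v + sn v·cn u·dn u)/D = -0.2988683638071547/0.7091369920496762 = -0.4214536361208731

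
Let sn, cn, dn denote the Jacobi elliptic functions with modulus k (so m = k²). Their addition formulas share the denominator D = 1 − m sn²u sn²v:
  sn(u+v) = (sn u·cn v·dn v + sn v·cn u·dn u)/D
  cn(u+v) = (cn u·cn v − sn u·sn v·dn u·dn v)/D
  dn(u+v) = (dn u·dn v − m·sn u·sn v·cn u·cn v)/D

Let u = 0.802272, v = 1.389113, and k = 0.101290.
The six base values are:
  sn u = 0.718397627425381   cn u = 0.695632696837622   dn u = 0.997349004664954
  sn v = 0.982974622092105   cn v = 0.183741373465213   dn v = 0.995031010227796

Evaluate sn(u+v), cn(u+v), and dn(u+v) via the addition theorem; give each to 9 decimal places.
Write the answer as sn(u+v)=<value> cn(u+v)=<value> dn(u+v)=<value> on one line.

m = k² = 0.0102596641
D = 1 − m·sn²u·sn²v = 0.9948837997782857
sn(u+v) = (sn u·cn v·dn v + sn v·cn u·dn u)/D = 0.8133200283320518/0.9948837997782857 = 0.8175025349827827
cn(u+v) = (cn u·cn v − sn u·sn v·dn u·dn v)/D = -0.5729784521037685/0.9948837997782857 = -0.5759249997150012
dn(u+v) = (dn u·dn v − m·sn u·sn v·cn u·cn v)/D = 0.9914671529147729/0.9948837997782857 = 0.9965657829946832

sn(u+v)=0.817502535 cn(u+v)=-0.575925000 dn(u+v)=0.996565783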